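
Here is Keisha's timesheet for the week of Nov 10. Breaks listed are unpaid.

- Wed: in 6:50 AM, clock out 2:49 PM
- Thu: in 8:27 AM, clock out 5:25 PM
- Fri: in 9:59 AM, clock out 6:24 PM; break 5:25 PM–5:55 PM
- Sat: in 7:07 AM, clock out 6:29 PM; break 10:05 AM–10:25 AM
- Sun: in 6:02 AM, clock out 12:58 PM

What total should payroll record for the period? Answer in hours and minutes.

42 h 50 min

Wed: 6:50 AM–2:49 PM = 7 h 59 min
Thu: 8:27 AM–5:25 PM = 8 h 58 min
Fri: 9:59 AM–6:24 PM = 8 h 25 min; less 30 min break → 7 h 55 min
Sat: 7:07 AM–6:29 PM = 11 h 22 min; less 20 min break → 11 h 2 min
Sun: 6:02 AM–12:58 PM = 6 h 56 min
Total: 7 h 59 min + 8 h 58 min + 7 h 55 min + 11 h 2 min + 6 h 56 min = 42 h 50 min.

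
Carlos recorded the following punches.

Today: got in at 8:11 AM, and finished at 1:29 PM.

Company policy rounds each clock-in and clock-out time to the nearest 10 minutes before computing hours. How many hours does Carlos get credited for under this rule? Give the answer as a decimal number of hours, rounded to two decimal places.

5.33 hours

Today: in 8:11 AM→8:10 AM, out 1:29 PM→1:30 PM; 5 h 20 min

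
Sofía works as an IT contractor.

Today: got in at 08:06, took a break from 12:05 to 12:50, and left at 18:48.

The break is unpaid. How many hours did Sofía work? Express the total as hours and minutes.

9 h 57 min

Today: 08:06–18:48 = 10 h 42 min; less 45 min break → 9 h 57 min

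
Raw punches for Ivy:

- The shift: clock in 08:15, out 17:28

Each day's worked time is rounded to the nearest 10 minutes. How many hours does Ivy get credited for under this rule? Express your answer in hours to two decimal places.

The shift: 08:15–17:28 = 9 h 13 min → rounds to 9 h 10 min

9.17 hours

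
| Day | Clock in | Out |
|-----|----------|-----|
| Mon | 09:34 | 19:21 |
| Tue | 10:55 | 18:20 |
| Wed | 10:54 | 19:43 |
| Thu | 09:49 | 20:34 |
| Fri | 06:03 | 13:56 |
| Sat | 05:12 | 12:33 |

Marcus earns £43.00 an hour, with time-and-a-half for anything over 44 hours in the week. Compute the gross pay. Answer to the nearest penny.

Mon: 09:34–19:21 = 9 h 47 min
Tue: 10:55–18:20 = 7 h 25 min
Wed: 10:54–19:43 = 8 h 49 min
Thu: 09:49–20:34 = 10 h 45 min
Fri: 06:03–13:56 = 7 h 53 min
Sat: 05:12–12:33 = 7 h 21 min
Total worked: 52 h 0 min = 3120 min.
Regular 44 h 0 min = 2640 min at £43.00/h; overtime 8 h 0 min = 480 min at £64.50/h.
Pay = (2640 × £43.00 + 480 × £64.50) ÷ 60 = £2408.00.

£2408.00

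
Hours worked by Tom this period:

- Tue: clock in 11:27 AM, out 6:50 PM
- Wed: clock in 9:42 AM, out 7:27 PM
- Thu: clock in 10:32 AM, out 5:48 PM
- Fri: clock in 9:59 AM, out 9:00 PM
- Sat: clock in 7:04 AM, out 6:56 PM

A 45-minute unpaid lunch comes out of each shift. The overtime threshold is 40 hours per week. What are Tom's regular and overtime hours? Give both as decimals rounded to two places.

Regular 40.00 hours, overtime 3.53 hours

Tue: 11:27 AM–6:50 PM = 7 h 23 min; less 45 min break → 6 h 38 min
Wed: 9:42 AM–7:27 PM = 9 h 45 min; less 45 min break → 9 h 0 min
Thu: 10:32 AM–5:48 PM = 7 h 16 min; less 45 min break → 6 h 31 min
Fri: 9:59 AM–9:00 PM = 11 h 1 min; less 45 min break → 10 h 16 min
Sat: 7:04 AM–6:56 PM = 11 h 52 min; less 45 min break → 11 h 7 min
Total worked: 43 h 32 min = 43.53 h.
Threshold 40 h → overtime 3 h 32 min, regular 40 h 0 min.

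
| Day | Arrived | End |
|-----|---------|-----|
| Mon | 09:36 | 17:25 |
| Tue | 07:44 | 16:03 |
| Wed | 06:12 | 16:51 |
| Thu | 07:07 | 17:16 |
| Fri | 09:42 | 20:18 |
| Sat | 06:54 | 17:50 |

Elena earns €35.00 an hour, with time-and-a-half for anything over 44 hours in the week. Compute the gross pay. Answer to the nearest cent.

€2299.50

Mon: 09:36–17:25 = 7 h 49 min
Tue: 07:44–16:03 = 8 h 19 min
Wed: 06:12–16:51 = 10 h 39 min
Thu: 07:07–17:16 = 10 h 9 min
Fri: 09:42–20:18 = 10 h 36 min
Sat: 06:54–17:50 = 10 h 56 min
Total worked: 58 h 28 min = 3508 min.
Regular 44 h 0 min = 2640 min at €35.00/h; overtime 14 h 28 min = 868 min at €52.50/h.
Pay = (2640 × €35.00 + 868 × €52.50) ÷ 60 = €2299.50.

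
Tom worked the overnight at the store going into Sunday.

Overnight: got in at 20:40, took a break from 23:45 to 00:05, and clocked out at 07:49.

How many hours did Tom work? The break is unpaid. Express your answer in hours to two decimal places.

Overnight: 20:40 → midnight = 3 h 20 min; midnight → 07:49 = 7 h 49 min; span 11 h 9 min; less 20 min break → 10 h 49 min

10.82 hours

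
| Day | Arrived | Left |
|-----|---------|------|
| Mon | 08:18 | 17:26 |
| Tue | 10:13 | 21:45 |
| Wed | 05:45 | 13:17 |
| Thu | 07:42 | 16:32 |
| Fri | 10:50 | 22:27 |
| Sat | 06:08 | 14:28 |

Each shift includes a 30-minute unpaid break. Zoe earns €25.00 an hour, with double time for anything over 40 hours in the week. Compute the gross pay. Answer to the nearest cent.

Mon: 08:18–17:26 = 9 h 8 min; less 30 min break → 8 h 38 min
Tue: 10:13–21:45 = 11 h 32 min; less 30 min break → 11 h 2 min
Wed: 05:45–13:17 = 7 h 32 min; less 30 min break → 7 h 2 min
Thu: 07:42–16:32 = 8 h 50 min; less 30 min break → 8 h 20 min
Fri: 10:50–22:27 = 11 h 37 min; less 30 min break → 11 h 7 min
Sat: 06:08–14:28 = 8 h 20 min; less 30 min break → 7 h 50 min
Total worked: 53 h 59 min = 3239 min.
Regular 40 h 0 min = 2400 min at €25.00/h; overtime 13 h 59 min = 839 min at €50.00/h.
Pay = (2400 × €25.00 + 839 × €50.00) ÷ 60 = €1699.17.

€1699.17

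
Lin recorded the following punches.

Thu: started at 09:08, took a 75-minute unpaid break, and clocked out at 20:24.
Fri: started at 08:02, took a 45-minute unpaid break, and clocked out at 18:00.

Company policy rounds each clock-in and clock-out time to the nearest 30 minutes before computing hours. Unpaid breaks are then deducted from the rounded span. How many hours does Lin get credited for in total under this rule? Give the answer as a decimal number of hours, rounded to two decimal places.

19.50 hours

Thu: in 09:08→09:00, out 20:24→20:30; 11 h 30 min − 75 min = 10 h 15 min
Fri: in 08:02→08:00, out 18:00→18:00; 10 h 0 min − 45 min = 9 h 15 min
Total credited: 19 h 30 min.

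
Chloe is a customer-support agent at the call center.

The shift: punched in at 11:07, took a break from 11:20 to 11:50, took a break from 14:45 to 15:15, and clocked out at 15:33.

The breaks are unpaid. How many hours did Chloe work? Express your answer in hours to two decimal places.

3.43 hours

The shift: 11:07–15:33 = 4 h 26 min; less 60 min break → 3 h 26 min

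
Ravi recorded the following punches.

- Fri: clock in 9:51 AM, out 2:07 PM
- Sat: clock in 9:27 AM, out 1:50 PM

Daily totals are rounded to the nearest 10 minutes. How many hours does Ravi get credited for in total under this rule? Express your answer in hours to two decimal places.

Fri: 9:51 AM–2:07 PM = 4 h 16 min → rounds to 4 h 20 min
Sat: 9:27 AM–1:50 PM = 4 h 23 min → rounds to 4 h 20 min
Total credited: 8 h 40 min.

8.67 hours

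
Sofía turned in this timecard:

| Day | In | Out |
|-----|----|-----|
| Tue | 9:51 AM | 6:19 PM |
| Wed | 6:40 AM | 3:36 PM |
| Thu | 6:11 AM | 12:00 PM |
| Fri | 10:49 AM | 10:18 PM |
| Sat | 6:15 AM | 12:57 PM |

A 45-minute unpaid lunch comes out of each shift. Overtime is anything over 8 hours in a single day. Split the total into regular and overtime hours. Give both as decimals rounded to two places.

Regular 34.73 hours, overtime 2.92 hours

Tue: 9:51 AM–6:19 PM = 8 h 28 min; less 45 min break → 7 h 43 min
Wed: 6:40 AM–3:36 PM = 8 h 56 min; less 45 min break → 8 h 11 min
Thu: 6:11 AM–12:00 PM = 5 h 49 min; less 45 min break → 5 h 4 min
Fri: 10:49 AM–10:18 PM = 11 h 29 min; less 45 min break → 10 h 44 min
Sat: 6:15 AM–12:57 PM = 6 h 42 min; less 45 min break → 5 h 57 min
Tue reg 7 h 43 min / OT 0 h 0 min; Wed reg 8 h 0 min / OT 0 h 11 min; Thu reg 5 h 4 min / OT 0 h 0 min; Fri reg 8 h 0 min / OT 2 h 44 min; Sat reg 5 h 57 min / OT 0 h 0 min.
Totals: regular 34 h 44 min, overtime 2 h 55 min.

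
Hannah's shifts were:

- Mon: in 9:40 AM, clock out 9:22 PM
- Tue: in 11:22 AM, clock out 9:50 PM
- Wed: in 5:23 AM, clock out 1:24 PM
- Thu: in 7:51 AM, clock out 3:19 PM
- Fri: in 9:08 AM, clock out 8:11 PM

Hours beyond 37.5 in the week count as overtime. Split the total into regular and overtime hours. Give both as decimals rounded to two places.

Regular 37.50 hours, overtime 11.20 hours

Mon: 9:40 AM–9:22 PM = 11 h 42 min
Tue: 11:22 AM–9:50 PM = 10 h 28 min
Wed: 5:23 AM–1:24 PM = 8 h 1 min
Thu: 7:51 AM–3:19 PM = 7 h 28 min
Fri: 9:08 AM–8:11 PM = 11 h 3 min
Total worked: 48 h 42 min = 48.70 h.
Threshold 37.5 h → overtime 11 h 12 min, regular 37 h 30 min.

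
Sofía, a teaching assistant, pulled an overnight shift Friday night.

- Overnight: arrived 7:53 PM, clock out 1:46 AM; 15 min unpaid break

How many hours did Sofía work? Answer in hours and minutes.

5 h 38 min

Overnight: 7:53 PM → midnight = 4 h 7 min; midnight → 1:46 AM = 1 h 46 min; span 5 h 53 min; less 15 min break → 5 h 38 min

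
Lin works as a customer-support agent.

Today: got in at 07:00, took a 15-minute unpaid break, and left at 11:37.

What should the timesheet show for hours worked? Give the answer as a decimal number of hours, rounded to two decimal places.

Today: 07:00–11:37 = 4 h 37 min; less 15 min break → 4 h 22 min

4.37 hours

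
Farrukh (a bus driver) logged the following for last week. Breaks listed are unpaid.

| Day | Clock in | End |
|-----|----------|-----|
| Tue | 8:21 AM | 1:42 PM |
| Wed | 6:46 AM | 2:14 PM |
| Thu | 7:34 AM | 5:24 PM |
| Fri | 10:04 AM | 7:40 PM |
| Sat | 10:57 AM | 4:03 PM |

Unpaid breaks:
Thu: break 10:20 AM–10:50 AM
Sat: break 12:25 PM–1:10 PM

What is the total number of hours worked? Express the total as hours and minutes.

36 h 6 min

Tue: 8:21 AM–1:42 PM = 5 h 21 min
Wed: 6:46 AM–2:14 PM = 7 h 28 min
Thu: 7:34 AM–5:24 PM = 9 h 50 min; less 30 min break → 9 h 20 min
Fri: 10:04 AM–7:40 PM = 9 h 36 min
Sat: 10:57 AM–4:03 PM = 5 h 6 min; less 45 min break → 4 h 21 min
Total: 5 h 21 min + 7 h 28 min + 9 h 20 min + 9 h 36 min + 4 h 21 min = 36 h 6 min.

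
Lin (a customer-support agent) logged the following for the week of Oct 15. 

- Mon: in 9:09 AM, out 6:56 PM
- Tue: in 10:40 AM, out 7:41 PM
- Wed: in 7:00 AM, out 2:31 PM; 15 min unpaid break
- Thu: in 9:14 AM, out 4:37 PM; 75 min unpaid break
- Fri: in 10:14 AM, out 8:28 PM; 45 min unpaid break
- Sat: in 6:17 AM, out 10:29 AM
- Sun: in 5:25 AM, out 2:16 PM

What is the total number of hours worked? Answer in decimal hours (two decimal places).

54.73 hours

Mon: 9:09 AM–6:56 PM = 9 h 47 min
Tue: 10:40 AM–7:41 PM = 9 h 1 min
Wed: 7:00 AM–2:31 PM = 7 h 31 min; less 15 min break → 7 h 16 min
Thu: 9:14 AM–4:37 PM = 7 h 23 min; less 75 min break → 6 h 8 min
Fri: 10:14 AM–8:28 PM = 10 h 14 min; less 45 min break → 9 h 29 min
Sat: 6:17 AM–10:29 AM = 4 h 12 min
Sun: 5:25 AM–2:16 PM = 8 h 51 min
Total: 9 h 47 min + 9 h 1 min + 7 h 16 min + 6 h 8 min + 9 h 29 min + 4 h 12 min + 8 h 51 min = 54 h 44 min.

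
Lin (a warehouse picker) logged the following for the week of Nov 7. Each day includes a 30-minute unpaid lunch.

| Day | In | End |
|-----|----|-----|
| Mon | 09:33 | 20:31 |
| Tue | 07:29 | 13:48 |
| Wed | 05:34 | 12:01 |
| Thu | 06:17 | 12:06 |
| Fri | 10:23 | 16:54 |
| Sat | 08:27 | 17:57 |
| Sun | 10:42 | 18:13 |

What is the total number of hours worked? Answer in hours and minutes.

Mon: 09:33–20:31 = 10 h 58 min; less 30 min break → 10 h 28 min
Tue: 07:29–13:48 = 6 h 19 min; less 30 min break → 5 h 49 min
Wed: 05:34–12:01 = 6 h 27 min; less 30 min break → 5 h 57 min
Thu: 06:17–12:06 = 5 h 49 min; less 30 min break → 5 h 19 min
Fri: 10:23–16:54 = 6 h 31 min; less 30 min break → 6 h 1 min
Sat: 08:27–17:57 = 9 h 30 min; less 30 min break → 9 h 0 min
Sun: 10:42–18:13 = 7 h 31 min; less 30 min break → 7 h 1 min
Total: 10 h 28 min + 5 h 49 min + 5 h 57 min + 5 h 19 min + 6 h 1 min + 9 h 0 min + 7 h 1 min = 49 h 35 min.

49 h 35 min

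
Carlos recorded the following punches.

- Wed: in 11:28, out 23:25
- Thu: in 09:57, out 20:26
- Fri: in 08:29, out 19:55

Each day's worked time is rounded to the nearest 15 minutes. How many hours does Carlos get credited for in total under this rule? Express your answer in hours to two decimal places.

34.00 hours

Wed: 11:28–23:25 = 11 h 57 min → rounds to 12 h 0 min
Thu: 09:57–20:26 = 10 h 29 min → rounds to 10 h 30 min
Fri: 08:29–19:55 = 11 h 26 min → rounds to 11 h 30 min
Total credited: 34 h 0 min.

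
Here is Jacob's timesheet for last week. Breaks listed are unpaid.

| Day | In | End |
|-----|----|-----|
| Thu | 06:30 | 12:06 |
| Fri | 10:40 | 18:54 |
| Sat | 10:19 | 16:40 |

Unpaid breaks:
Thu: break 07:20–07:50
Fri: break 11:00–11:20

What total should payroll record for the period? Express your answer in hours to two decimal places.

Thu: 06:30–12:06 = 5 h 36 min; less 30 min break → 5 h 6 min
Fri: 10:40–18:54 = 8 h 14 min; less 20 min break → 7 h 54 min
Sat: 10:19–16:40 = 6 h 21 min
Total: 5 h 6 min + 7 h 54 min + 6 h 21 min = 19 h 21 min.

19.35 hours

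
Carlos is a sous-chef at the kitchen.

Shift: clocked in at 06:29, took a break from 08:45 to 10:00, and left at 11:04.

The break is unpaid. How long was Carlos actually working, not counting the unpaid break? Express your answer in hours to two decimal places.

Shift: 06:29–11:04 = 4 h 35 min; less 75 min break → 3 h 20 min

3.33 hours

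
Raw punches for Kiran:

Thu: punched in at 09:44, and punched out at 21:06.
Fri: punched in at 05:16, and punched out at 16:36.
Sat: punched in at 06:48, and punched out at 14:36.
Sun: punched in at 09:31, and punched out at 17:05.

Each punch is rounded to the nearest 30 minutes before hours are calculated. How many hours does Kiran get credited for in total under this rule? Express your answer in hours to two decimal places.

Thu: in 09:44→09:30, out 21:06→21:00; 11 h 30 min
Fri: in 05:16→05:30, out 16:36→16:30; 11 h 0 min
Sat: in 06:48→07:00, out 14:36→14:30; 7 h 30 min
Sun: in 09:31→09:30, out 17:05→17:00; 7 h 30 min
Total credited: 37 h 30 min.

37.50 hours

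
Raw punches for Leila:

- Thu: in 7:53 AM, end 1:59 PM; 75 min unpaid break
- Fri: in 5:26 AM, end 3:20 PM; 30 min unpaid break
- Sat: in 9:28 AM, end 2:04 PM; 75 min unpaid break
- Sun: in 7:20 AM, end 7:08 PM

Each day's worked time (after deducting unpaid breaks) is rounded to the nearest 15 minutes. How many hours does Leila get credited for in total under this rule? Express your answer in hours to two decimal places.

29.25 hours

Thu: 7:53 AM–1:59 PM = 6 h 6 min − 75 min = 4 h 51 min → rounds to 4 h 45 min
Fri: 5:26 AM–3:20 PM = 9 h 54 min − 30 min = 9 h 24 min → rounds to 9 h 30 min
Sat: 9:28 AM–2:04 PM = 4 h 36 min − 75 min = 3 h 21 min → rounds to 3 h 15 min
Sun: 7:20 AM–7:08 PM = 11 h 48 min → rounds to 11 h 45 min
Total credited: 29 h 15 min.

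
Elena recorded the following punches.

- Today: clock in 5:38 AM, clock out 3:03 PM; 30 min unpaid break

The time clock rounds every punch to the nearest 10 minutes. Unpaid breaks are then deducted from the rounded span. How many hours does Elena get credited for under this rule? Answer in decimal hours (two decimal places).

Today: in 5:38 AM→5:40 AM, out 3:03 PM→3:00 PM; 9 h 20 min − 30 min = 8 h 50 min

8.83 hours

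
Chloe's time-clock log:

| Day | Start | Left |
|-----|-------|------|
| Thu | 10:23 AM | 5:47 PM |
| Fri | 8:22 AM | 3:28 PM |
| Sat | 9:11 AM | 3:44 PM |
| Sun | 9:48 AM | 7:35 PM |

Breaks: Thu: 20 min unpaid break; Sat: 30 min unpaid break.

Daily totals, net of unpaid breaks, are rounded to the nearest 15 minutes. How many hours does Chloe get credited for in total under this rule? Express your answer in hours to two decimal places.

29.75 hours

Thu: 10:23 AM–5:47 PM = 7 h 24 min − 20 min = 7 h 4 min → rounds to 7 h 0 min
Fri: 8:22 AM–3:28 PM = 7 h 6 min → rounds to 7 h 0 min
Sat: 9:11 AM–3:44 PM = 6 h 33 min − 30 min = 6 h 3 min → rounds to 6 h 0 min
Sun: 9:48 AM–7:35 PM = 9 h 47 min → rounds to 9 h 45 min
Total credited: 29 h 45 min.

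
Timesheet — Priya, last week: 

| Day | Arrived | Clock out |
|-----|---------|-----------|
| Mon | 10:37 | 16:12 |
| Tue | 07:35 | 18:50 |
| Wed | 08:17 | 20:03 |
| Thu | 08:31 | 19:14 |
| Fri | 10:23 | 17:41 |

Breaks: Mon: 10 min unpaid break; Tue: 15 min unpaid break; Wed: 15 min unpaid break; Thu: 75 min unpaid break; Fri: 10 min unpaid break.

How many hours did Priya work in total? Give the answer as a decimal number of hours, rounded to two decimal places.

44.53 hours

Mon: 10:37–16:12 = 5 h 35 min; less 10 min break → 5 h 25 min
Tue: 07:35–18:50 = 11 h 15 min; less 15 min break → 11 h 0 min
Wed: 08:17–20:03 = 11 h 46 min; less 15 min break → 11 h 31 min
Thu: 08:31–19:14 = 10 h 43 min; less 75 min break → 9 h 28 min
Fri: 10:23–17:41 = 7 h 18 min; less 10 min break → 7 h 8 min
Total: 5 h 25 min + 11 h 0 min + 11 h 31 min + 9 h 28 min + 7 h 8 min = 44 h 32 min.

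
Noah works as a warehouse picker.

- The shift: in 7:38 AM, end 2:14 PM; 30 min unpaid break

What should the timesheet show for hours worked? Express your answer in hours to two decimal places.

The shift: 7:38 AM–2:14 PM = 6 h 36 min; less 30 min break → 6 h 6 min

6.10 hours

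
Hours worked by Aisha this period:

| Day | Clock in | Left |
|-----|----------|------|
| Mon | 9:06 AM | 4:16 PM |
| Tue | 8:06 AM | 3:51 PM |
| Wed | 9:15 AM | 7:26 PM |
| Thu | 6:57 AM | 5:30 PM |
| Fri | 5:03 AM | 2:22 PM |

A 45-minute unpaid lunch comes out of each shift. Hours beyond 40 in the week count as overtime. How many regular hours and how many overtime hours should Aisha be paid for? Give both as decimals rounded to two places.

Regular 40.00 hours, overtime 1.22 hours

Mon: 9:06 AM–4:16 PM = 7 h 10 min; less 45 min break → 6 h 25 min
Tue: 8:06 AM–3:51 PM = 7 h 45 min; less 45 min break → 7 h 0 min
Wed: 9:15 AM–7:26 PM = 10 h 11 min; less 45 min break → 9 h 26 min
Thu: 6:57 AM–5:30 PM = 10 h 33 min; less 45 min break → 9 h 48 min
Fri: 5:03 AM–2:22 PM = 9 h 19 min; less 45 min break → 8 h 34 min
Total worked: 41 h 13 min = 41.22 h.
Threshold 40 h → overtime 1 h 13 min, regular 40 h 0 min.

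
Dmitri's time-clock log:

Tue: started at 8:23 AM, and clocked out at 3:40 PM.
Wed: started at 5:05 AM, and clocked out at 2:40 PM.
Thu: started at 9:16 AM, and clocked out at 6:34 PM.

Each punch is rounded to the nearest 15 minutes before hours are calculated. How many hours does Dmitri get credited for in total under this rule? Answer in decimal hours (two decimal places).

Tue: in 8:23 AM→8:30 AM, out 3:40 PM→3:45 PM; 7 h 15 min
Wed: in 5:05 AM→5:00 AM, out 2:40 PM→2:45 PM; 9 h 45 min
Thu: in 9:16 AM→9:15 AM, out 6:34 PM→6:30 PM; 9 h 15 min
Total credited: 26 h 15 min.

26.25 hours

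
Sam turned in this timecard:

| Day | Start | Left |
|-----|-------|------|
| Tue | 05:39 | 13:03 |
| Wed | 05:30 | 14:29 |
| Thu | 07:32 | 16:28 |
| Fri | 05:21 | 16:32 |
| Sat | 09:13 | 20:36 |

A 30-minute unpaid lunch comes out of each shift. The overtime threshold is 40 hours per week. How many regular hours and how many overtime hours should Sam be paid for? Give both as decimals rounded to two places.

Tue: 05:39–13:03 = 7 h 24 min; less 30 min break → 6 h 54 min
Wed: 05:30–14:29 = 8 h 59 min; less 30 min break → 8 h 29 min
Thu: 07:32–16:28 = 8 h 56 min; less 30 min break → 8 h 26 min
Fri: 05:21–16:32 = 11 h 11 min; less 30 min break → 10 h 41 min
Sat: 09:13–20:36 = 11 h 23 min; less 30 min break → 10 h 53 min
Total worked: 45 h 23 min = 45.38 h.
Threshold 40 h → overtime 5 h 23 min, regular 40 h 0 min.

Regular 40.00 hours, overtime 5.38 hours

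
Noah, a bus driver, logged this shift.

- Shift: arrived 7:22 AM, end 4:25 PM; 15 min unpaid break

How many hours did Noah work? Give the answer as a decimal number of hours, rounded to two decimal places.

Shift: 7:22 AM–4:25 PM = 9 h 3 min; less 15 min break → 8 h 48 min

8.80 hours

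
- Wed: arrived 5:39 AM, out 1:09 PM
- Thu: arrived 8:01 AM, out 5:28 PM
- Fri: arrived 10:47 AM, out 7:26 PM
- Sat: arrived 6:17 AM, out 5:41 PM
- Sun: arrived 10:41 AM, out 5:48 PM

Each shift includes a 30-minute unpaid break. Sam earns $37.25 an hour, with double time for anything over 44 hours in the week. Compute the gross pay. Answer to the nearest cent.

Wed: 5:39 AM–1:09 PM = 7 h 30 min; less 30 min break → 7 h 0 min
Thu: 8:01 AM–5:28 PM = 9 h 27 min; less 30 min break → 8 h 57 min
Fri: 10:47 AM–7:26 PM = 8 h 39 min; less 30 min break → 8 h 9 min
Sat: 6:17 AM–5:41 PM = 11 h 24 min; less 30 min break → 10 h 54 min
Sun: 10:41 AM–5:48 PM = 7 h 7 min; less 30 min break → 6 h 37 min
Total worked: 41 h 37 min = 2497 min.
Regular 41 h 37 min = 2497 min at $37.25/h; overtime 0 h 0 min = 0 min at $74.50/h.
Pay = (2497 × $37.25 + 0 × $74.50) ÷ 60 = $1550.22.

$1550.22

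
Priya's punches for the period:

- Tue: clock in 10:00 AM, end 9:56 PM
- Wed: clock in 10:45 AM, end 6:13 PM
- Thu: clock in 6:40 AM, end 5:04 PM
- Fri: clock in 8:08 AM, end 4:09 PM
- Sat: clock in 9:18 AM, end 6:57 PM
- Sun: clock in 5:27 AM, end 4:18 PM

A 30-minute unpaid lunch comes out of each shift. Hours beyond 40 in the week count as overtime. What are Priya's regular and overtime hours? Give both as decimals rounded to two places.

Regular 40.00 hours, overtime 15.32 hours

Tue: 10:00 AM–9:56 PM = 11 h 56 min; less 30 min break → 11 h 26 min
Wed: 10:45 AM–6:13 PM = 7 h 28 min; less 30 min break → 6 h 58 min
Thu: 6:40 AM–5:04 PM = 10 h 24 min; less 30 min break → 9 h 54 min
Fri: 8:08 AM–4:09 PM = 8 h 1 min; less 30 min break → 7 h 31 min
Sat: 9:18 AM–6:57 PM = 9 h 39 min; less 30 min break → 9 h 9 min
Sun: 5:27 AM–4:18 PM = 10 h 51 min; less 30 min break → 10 h 21 min
Total worked: 55 h 19 min = 55.32 h.
Threshold 40 h → overtime 15 h 19 min, regular 40 h 0 min.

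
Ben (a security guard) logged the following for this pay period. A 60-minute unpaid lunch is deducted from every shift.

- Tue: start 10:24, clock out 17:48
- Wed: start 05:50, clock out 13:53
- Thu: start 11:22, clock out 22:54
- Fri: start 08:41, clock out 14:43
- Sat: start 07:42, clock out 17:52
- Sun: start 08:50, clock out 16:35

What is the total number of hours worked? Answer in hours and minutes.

Tue: 10:24–17:48 = 7 h 24 min; less 60 min break → 6 h 24 min
Wed: 05:50–13:53 = 8 h 3 min; less 60 min break → 7 h 3 min
Thu: 11:22–22:54 = 11 h 32 min; less 60 min break → 10 h 32 min
Fri: 08:41–14:43 = 6 h 2 min; less 60 min break → 5 h 2 min
Sat: 07:42–17:52 = 10 h 10 min; less 60 min break → 9 h 10 min
Sun: 08:50–16:35 = 7 h 45 min; less 60 min break → 6 h 45 min
Total: 6 h 24 min + 7 h 3 min + 10 h 32 min + 5 h 2 min + 9 h 10 min + 6 h 45 min = 44 h 56 min.

44 h 56 min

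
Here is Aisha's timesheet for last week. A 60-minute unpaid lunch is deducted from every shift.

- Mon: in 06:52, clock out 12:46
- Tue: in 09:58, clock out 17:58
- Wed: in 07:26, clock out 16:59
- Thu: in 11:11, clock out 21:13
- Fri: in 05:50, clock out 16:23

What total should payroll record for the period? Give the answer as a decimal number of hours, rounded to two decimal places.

Mon: 06:52–12:46 = 5 h 54 min; less 60 min break → 4 h 54 min
Tue: 09:58–17:58 = 8 h 0 min; less 60 min break → 7 h 0 min
Wed: 07:26–16:59 = 9 h 33 min; less 60 min break → 8 h 33 min
Thu: 11:11–21:13 = 10 h 2 min; less 60 min break → 9 h 2 min
Fri: 05:50–16:23 = 10 h 33 min; less 60 min break → 9 h 33 min
Total: 4 h 54 min + 7 h 0 min + 8 h 33 min + 9 h 2 min + 9 h 33 min = 39 h 2 min.

39.03 hours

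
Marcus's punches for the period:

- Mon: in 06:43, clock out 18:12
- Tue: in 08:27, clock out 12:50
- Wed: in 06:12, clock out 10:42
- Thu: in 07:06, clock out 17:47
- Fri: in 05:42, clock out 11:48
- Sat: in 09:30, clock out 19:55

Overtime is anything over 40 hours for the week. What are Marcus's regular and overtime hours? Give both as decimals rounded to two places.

Regular 40.00 hours, overtime 7.57 hours

Mon: 06:43–18:12 = 11 h 29 min
Tue: 08:27–12:50 = 4 h 23 min
Wed: 06:12–10:42 = 4 h 30 min
Thu: 07:06–17:47 = 10 h 41 min
Fri: 05:42–11:48 = 6 h 6 min
Sat: 09:30–19:55 = 10 h 25 min
Total worked: 47 h 34 min = 47.57 h.
Threshold 40 h → overtime 7 h 34 min, regular 40 h 0 min.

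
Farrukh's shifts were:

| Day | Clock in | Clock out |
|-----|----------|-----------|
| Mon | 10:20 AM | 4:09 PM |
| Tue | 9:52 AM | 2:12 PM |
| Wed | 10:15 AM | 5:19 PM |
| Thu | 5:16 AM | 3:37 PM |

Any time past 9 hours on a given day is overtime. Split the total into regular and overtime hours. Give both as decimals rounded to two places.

Mon: 10:20 AM–4:09 PM = 5 h 49 min
Tue: 9:52 AM–2:12 PM = 4 h 20 min
Wed: 10:15 AM–5:19 PM = 7 h 4 min
Thu: 5:16 AM–3:37 PM = 10 h 21 min
Mon reg 5 h 49 min / OT 0 h 0 min; Tue reg 4 h 20 min / OT 0 h 0 min; Wed reg 7 h 4 min / OT 0 h 0 min; Thu reg 9 h 0 min / OT 1 h 21 min.
Totals: regular 26 h 13 min, overtime 1 h 21 min.

Regular 26.22 hours, overtime 1.35 hours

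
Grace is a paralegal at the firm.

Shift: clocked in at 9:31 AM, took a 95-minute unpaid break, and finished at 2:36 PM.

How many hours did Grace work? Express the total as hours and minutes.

3 h 30 min

Shift: 9:31 AM–2:36 PM = 5 h 5 min; less 95 min break → 3 h 30 min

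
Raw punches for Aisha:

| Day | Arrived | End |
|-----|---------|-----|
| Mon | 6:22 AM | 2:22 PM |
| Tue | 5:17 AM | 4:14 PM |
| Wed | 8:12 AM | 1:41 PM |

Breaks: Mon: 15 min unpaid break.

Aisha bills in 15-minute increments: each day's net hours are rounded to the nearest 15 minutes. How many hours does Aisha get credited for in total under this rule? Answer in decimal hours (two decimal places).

Mon: 6:22 AM–2:22 PM = 8 h 0 min − 15 min = 7 h 45 min → rounds to 7 h 45 min
Tue: 5:17 AM–4:14 PM = 10 h 57 min → rounds to 11 h 0 min
Wed: 8:12 AM–1:41 PM = 5 h 29 min → rounds to 5 h 30 min
Total credited: 24 h 15 min.

24.25 hours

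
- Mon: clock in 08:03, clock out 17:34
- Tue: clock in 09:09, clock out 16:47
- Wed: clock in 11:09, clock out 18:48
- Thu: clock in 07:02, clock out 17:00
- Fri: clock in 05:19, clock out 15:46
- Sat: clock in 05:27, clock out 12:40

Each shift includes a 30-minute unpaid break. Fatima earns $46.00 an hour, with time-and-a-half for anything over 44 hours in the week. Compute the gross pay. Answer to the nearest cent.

$2398.90

Mon: 08:03–17:34 = 9 h 31 min; less 30 min break → 9 h 1 min
Tue: 09:09–16:47 = 7 h 38 min; less 30 min break → 7 h 8 min
Wed: 11:09–18:48 = 7 h 39 min; less 30 min break → 7 h 9 min
Thu: 07:02–17:00 = 9 h 58 min; less 30 min break → 9 h 28 min
Fri: 05:19–15:46 = 10 h 27 min; less 30 min break → 9 h 57 min
Sat: 05:27–12:40 = 7 h 13 min; less 30 min break → 6 h 43 min
Total worked: 49 h 26 min = 2966 min.
Regular 44 h 0 min = 2640 min at $46.00/h; overtime 5 h 26 min = 326 min at $69.00/h.
Pay = (2640 × $46.00 + 326 × $69.00) ÷ 60 = $2398.90.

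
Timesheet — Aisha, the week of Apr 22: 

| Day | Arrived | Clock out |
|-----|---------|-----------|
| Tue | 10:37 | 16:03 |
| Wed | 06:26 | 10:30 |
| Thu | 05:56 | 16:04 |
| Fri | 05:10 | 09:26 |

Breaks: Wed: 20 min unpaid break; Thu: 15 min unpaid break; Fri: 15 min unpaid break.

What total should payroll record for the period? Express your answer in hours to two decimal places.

23.07 hours

Tue: 10:37–16:03 = 5 h 26 min
Wed: 06:26–10:30 = 4 h 4 min; less 20 min break → 3 h 44 min
Thu: 05:56–16:04 = 10 h 8 min; less 15 min break → 9 h 53 min
Fri: 05:10–09:26 = 4 h 16 min; less 15 min break → 4 h 1 min
Total: 5 h 26 min + 3 h 44 min + 9 h 53 min + 4 h 1 min = 23 h 4 min.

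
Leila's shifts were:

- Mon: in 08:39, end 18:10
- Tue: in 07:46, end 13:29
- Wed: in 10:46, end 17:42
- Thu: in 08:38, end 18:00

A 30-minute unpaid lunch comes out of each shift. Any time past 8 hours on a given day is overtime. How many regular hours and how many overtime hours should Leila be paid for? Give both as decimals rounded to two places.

Mon: 08:39–18:10 = 9 h 31 min; less 30 min break → 9 h 1 min
Tue: 07:46–13:29 = 5 h 43 min; less 30 min break → 5 h 13 min
Wed: 10:46–17:42 = 6 h 56 min; less 30 min break → 6 h 26 min
Thu: 08:38–18:00 = 9 h 22 min; less 30 min break → 8 h 52 min
Mon reg 8 h 0 min / OT 1 h 1 min; Tue reg 5 h 13 min / OT 0 h 0 min; Wed reg 6 h 26 min / OT 0 h 0 min; Thu reg 8 h 0 min / OT 0 h 52 min.
Totals: regular 27 h 39 min, overtime 1 h 53 min.

Regular 27.65 hours, overtime 1.88 hours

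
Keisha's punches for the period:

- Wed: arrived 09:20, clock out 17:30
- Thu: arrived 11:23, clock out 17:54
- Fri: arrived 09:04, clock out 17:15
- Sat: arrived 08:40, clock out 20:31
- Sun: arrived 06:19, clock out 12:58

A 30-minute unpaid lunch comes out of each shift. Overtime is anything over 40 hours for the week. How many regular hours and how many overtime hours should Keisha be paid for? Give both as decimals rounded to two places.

Regular 38.87 hours, overtime 0.00 hours

Wed: 09:20–17:30 = 8 h 10 min; less 30 min break → 7 h 40 min
Thu: 11:23–17:54 = 6 h 31 min; less 30 min break → 6 h 1 min
Fri: 09:04–17:15 = 8 h 11 min; less 30 min break → 7 h 41 min
Sat: 08:40–20:31 = 11 h 51 min; less 30 min break → 11 h 21 min
Sun: 06:19–12:58 = 6 h 39 min; less 30 min break → 6 h 9 min
Total worked: 38 h 52 min = 38.87 h.
Threshold 40 h → overtime 0 h 0 min, regular 38 h 52 min.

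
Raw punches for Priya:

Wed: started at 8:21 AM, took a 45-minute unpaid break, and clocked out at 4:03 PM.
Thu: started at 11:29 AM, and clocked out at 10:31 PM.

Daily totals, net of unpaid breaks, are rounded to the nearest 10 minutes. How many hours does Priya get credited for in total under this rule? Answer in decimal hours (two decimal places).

18.00 hours

Wed: 8:21 AM–4:03 PM = 7 h 42 min − 45 min = 6 h 57 min → rounds to 7 h 0 min
Thu: 11:29 AM–10:31 PM = 11 h 2 min → rounds to 11 h 0 min
Total credited: 18 h 0 min.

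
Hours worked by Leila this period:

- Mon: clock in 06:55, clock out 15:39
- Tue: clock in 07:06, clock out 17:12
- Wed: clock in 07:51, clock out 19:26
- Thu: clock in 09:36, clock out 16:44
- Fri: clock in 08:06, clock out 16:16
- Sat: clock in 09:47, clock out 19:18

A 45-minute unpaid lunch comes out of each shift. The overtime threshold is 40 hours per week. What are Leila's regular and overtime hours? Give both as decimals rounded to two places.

Regular 40.00 hours, overtime 10.73 hours

Mon: 06:55–15:39 = 8 h 44 min; less 45 min break → 7 h 59 min
Tue: 07:06–17:12 = 10 h 6 min; less 45 min break → 9 h 21 min
Wed: 07:51–19:26 = 11 h 35 min; less 45 min break → 10 h 50 min
Thu: 09:36–16:44 = 7 h 8 min; less 45 min break → 6 h 23 min
Fri: 08:06–16:16 = 8 h 10 min; less 45 min break → 7 h 25 min
Sat: 09:47–19:18 = 9 h 31 min; less 45 min break → 8 h 46 min
Total worked: 50 h 44 min = 50.73 h.
Threshold 40 h → overtime 10 h 44 min, regular 40 h 0 min.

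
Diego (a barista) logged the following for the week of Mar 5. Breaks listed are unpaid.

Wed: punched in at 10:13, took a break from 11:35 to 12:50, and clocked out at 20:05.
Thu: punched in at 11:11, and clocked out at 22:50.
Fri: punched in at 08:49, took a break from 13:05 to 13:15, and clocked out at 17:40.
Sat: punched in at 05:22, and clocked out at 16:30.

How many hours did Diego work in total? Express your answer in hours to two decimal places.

40.08 hours

Wed: 10:13–20:05 = 9 h 52 min; less 75 min break → 8 h 37 min
Thu: 11:11–22:50 = 11 h 39 min
Fri: 08:49–17:40 = 8 h 51 min; less 10 min break → 8 h 41 min
Sat: 05:22–16:30 = 11 h 8 min
Total: 8 h 37 min + 11 h 39 min + 8 h 41 min + 11 h 8 min = 40 h 5 min.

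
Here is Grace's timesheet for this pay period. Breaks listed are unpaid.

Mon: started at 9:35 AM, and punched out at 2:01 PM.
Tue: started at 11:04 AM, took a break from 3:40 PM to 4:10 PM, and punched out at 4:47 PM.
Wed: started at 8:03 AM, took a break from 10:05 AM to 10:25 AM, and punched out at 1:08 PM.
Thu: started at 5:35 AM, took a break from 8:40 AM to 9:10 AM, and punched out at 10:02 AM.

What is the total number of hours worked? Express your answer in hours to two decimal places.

18.35 hours

Mon: 9:35 AM–2:01 PM = 4 h 26 min
Tue: 11:04 AM–4:47 PM = 5 h 43 min; less 30 min break → 5 h 13 min
Wed: 8:03 AM–1:08 PM = 5 h 5 min; less 20 min break → 4 h 45 min
Thu: 5:35 AM–10:02 AM = 4 h 27 min; less 30 min break → 3 h 57 min
Total: 4 h 26 min + 5 h 13 min + 4 h 45 min + 3 h 57 min = 18 h 21 min.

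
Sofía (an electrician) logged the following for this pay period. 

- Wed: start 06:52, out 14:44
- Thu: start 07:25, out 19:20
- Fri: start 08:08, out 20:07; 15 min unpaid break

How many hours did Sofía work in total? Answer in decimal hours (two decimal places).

31.52 hours

Wed: 06:52–14:44 = 7 h 52 min
Thu: 07:25–19:20 = 11 h 55 min
Fri: 08:08–20:07 = 11 h 59 min; less 15 min break → 11 h 44 min
Total: 7 h 52 min + 11 h 55 min + 11 h 44 min = 31 h 31 min.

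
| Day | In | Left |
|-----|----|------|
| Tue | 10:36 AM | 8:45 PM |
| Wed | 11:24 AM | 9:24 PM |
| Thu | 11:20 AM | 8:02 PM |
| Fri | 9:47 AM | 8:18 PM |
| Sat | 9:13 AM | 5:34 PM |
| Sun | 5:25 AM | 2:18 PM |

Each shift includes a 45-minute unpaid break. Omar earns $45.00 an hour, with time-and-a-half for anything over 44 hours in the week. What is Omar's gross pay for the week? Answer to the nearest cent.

$2526.75

Tue: 10:36 AM–8:45 PM = 10 h 9 min; less 45 min break → 9 h 24 min
Wed: 11:24 AM–9:24 PM = 10 h 0 min; less 45 min break → 9 h 15 min
Thu: 11:20 AM–8:02 PM = 8 h 42 min; less 45 min break → 7 h 57 min
Fri: 9:47 AM–8:18 PM = 10 h 31 min; less 45 min break → 9 h 46 min
Sat: 9:13 AM–5:34 PM = 8 h 21 min; less 45 min break → 7 h 36 min
Sun: 5:25 AM–2:18 PM = 8 h 53 min; less 45 min break → 8 h 8 min
Total worked: 52 h 6 min = 3126 min.
Regular 44 h 0 min = 2640 min at $45.00/h; overtime 8 h 6 min = 486 min at $67.50/h.
Pay = (2640 × $45.00 + 486 × $67.50) ÷ 60 = $2526.75.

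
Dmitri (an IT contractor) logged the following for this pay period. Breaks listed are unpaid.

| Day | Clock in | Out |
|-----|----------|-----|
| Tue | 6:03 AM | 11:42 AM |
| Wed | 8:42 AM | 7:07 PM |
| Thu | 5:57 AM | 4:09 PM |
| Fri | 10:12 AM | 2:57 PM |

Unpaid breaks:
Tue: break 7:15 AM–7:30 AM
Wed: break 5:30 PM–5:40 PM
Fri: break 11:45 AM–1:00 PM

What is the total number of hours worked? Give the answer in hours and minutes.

29 h 21 min

Tue: 6:03 AM–11:42 AM = 5 h 39 min; less 15 min break → 5 h 24 min
Wed: 8:42 AM–7:07 PM = 10 h 25 min; less 10 min break → 10 h 15 min
Thu: 5:57 AM–4:09 PM = 10 h 12 min
Fri: 10:12 AM–2:57 PM = 4 h 45 min; less 75 min break → 3 h 30 min
Total: 5 h 24 min + 10 h 15 min + 10 h 12 min + 3 h 30 min = 29 h 21 min.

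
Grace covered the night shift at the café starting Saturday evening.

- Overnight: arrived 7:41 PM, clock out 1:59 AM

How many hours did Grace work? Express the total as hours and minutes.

Overnight: 7:41 PM → midnight = 4 h 19 min; midnight → 1:59 AM = 1 h 59 min; span 6 h 18 min

6 h 18 min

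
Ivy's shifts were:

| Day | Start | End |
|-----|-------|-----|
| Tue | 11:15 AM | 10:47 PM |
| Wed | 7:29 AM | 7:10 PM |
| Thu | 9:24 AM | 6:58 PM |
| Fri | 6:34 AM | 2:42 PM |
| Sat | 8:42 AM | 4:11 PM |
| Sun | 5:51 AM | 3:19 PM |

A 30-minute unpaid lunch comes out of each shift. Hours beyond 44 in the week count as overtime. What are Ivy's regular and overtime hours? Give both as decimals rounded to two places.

Tue: 11:15 AM–10:47 PM = 11 h 32 min; less 30 min break → 11 h 2 min
Wed: 7:29 AM–7:10 PM = 11 h 41 min; less 30 min break → 11 h 11 min
Thu: 9:24 AM–6:58 PM = 9 h 34 min; less 30 min break → 9 h 4 min
Fri: 6:34 AM–2:42 PM = 8 h 8 min; less 30 min break → 7 h 38 min
Sat: 8:42 AM–4:11 PM = 7 h 29 min; less 30 min break → 6 h 59 min
Sun: 5:51 AM–3:19 PM = 9 h 28 min; less 30 min break → 8 h 58 min
Total worked: 54 h 52 min = 54.87 h.
Threshold 44 h → overtime 10 h 52 min, regular 44 h 0 min.

Regular 44.00 hours, overtime 10.87 hours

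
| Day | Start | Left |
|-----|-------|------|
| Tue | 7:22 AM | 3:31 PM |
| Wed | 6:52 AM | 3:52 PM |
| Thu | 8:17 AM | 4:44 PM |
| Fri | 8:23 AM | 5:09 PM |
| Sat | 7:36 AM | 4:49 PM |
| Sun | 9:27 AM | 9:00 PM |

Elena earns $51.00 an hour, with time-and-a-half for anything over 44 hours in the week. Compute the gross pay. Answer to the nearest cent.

Tue: 7:22 AM–3:31 PM = 8 h 9 min
Wed: 6:52 AM–3:52 PM = 9 h 0 min
Thu: 8:17 AM–4:44 PM = 8 h 27 min
Fri: 8:23 AM–5:09 PM = 8 h 46 min
Sat: 7:36 AM–4:49 PM = 9 h 13 min
Sun: 9:27 AM–9:00 PM = 11 h 33 min
Total worked: 55 h 8 min = 3308 min.
Regular 44 h 0 min = 2640 min at $51.00/h; overtime 11 h 8 min = 668 min at $76.50/h.
Pay = (2640 × $51.00 + 668 × $76.50) ÷ 60 = $3095.70.

$3095.70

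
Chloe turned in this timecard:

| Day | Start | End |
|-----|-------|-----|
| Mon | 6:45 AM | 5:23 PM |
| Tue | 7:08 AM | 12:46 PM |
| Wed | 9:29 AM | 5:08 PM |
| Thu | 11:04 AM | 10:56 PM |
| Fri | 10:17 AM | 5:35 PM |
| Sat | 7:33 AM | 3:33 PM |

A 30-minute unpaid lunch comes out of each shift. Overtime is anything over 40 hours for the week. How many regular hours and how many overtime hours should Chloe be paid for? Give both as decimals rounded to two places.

Mon: 6:45 AM–5:23 PM = 10 h 38 min; less 30 min break → 10 h 8 min
Tue: 7:08 AM–12:46 PM = 5 h 38 min; less 30 min break → 5 h 8 min
Wed: 9:29 AM–5:08 PM = 7 h 39 min; less 30 min break → 7 h 9 min
Thu: 11:04 AM–10:56 PM = 11 h 52 min; less 30 min break → 11 h 22 min
Fri: 10:17 AM–5:35 PM = 7 h 18 min; less 30 min break → 6 h 48 min
Sat: 7:33 AM–3:33 PM = 8 h 0 min; less 30 min break → 7 h 30 min
Total worked: 48 h 5 min = 48.08 h.
Threshold 40 h → overtime 8 h 5 min, regular 40 h 0 min.

Regular 40.00 hours, overtime 8.08 hours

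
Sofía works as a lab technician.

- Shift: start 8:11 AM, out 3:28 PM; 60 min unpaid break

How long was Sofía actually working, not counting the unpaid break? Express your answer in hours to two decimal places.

6.28 hours

Shift: 8:11 AM–3:28 PM = 7 h 17 min; less 60 min break → 6 h 17 min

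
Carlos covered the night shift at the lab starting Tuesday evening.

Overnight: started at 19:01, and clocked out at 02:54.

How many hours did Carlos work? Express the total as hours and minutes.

Overnight: 19:01 → midnight = 4 h 59 min; midnight → 02:54 = 2 h 54 min; span 7 h 53 min

7 h 53 min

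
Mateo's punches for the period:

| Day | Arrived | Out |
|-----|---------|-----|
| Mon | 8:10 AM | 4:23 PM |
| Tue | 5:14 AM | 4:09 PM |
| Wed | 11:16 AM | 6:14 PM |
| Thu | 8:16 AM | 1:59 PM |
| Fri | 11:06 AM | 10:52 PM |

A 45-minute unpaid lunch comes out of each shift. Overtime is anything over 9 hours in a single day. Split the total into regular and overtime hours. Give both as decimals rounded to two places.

Mon: 8:10 AM–4:23 PM = 8 h 13 min; less 45 min break → 7 h 28 min
Tue: 5:14 AM–4:09 PM = 10 h 55 min; less 45 min break → 10 h 10 min
Wed: 11:16 AM–6:14 PM = 6 h 58 min; less 45 min break → 6 h 13 min
Thu: 8:16 AM–1:59 PM = 5 h 43 min; less 45 min break → 4 h 58 min
Fri: 11:06 AM–10:52 PM = 11 h 46 min; less 45 min break → 11 h 1 min
Mon reg 7 h 28 min / OT 0 h 0 min; Tue reg 9 h 0 min / OT 1 h 10 min; Wed reg 6 h 13 min / OT 0 h 0 min; Thu reg 4 h 58 min / OT 0 h 0 min; Fri reg 9 h 0 min / OT 2 h 1 min.
Totals: regular 36 h 39 min, overtime 3 h 11 min.

Regular 36.65 hours, overtime 3.18 hours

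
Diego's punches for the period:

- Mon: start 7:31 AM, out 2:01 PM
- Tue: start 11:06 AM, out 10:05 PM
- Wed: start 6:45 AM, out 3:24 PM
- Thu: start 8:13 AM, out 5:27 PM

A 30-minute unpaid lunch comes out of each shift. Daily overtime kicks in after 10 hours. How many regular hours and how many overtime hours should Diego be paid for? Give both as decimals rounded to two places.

Mon: 7:31 AM–2:01 PM = 6 h 30 min; less 30 min break → 6 h 0 min
Tue: 11:06 AM–10:05 PM = 10 h 59 min; less 30 min break → 10 h 29 min
Wed: 6:45 AM–3:24 PM = 8 h 39 min; less 30 min break → 8 h 9 min
Thu: 8:13 AM–5:27 PM = 9 h 14 min; less 30 min break → 8 h 44 min
Mon reg 6 h 0 min / OT 0 h 0 min; Tue reg 10 h 0 min / OT 0 h 29 min; Wed reg 8 h 9 min / OT 0 h 0 min; Thu reg 8 h 44 min / OT 0 h 0 min.
Totals: regular 32 h 53 min, overtime 0 h 29 min.

Regular 32.88 hours, overtime 0.48 hours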